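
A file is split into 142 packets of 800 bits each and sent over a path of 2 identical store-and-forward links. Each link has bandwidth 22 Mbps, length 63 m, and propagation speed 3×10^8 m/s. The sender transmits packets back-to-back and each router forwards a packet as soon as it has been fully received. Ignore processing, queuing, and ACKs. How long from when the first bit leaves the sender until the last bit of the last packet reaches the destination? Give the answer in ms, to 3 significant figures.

5.20 ms

Per-hop transmission t_tx = L/R = 800/22000000 = 0.0363636 ms.
Per-hop propagation t_prop = 63/300000000 = 0.00021 ms.
Pipeline fill: first packet needs 2·t_tx to clear all hops; remaining 141 packets each add one t_tx.
Total = (2+142-1)·t_tx + 2·t_prop = 143·0.0363636 + 2·0.00021 = 5.20 ms.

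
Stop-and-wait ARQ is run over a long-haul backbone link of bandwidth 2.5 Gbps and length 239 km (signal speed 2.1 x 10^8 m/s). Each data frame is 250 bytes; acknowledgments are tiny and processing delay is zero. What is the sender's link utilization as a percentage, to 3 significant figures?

t_tx = L/R = 2000/2500000000 = 8e-07 s.
t_prop = 239000/210000000 = 0.0011381 s; RTT = 0.00227619 s.
Cycle = t_tx + RTT = 0.00227699 s.
Utilization = t_tx / cycle = 8e-07/0.00227699 = 0.0351 %.

0.0351 %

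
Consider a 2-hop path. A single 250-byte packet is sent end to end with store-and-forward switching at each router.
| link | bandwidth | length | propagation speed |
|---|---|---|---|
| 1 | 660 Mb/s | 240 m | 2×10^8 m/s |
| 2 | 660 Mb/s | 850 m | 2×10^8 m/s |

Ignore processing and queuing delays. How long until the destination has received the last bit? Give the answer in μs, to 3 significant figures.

11.5 μs

L = 250 × 8 = 2000 bits.
Transmission delay per hop = L/R = 2000/660000000 = 3.0303 μs; 2 hops → 6.06061 μs.
Propagation delays (d/s per hop): 1.2, 4.25 μs; sum = 5.45 μs.
End-to-end = 11.5 μs.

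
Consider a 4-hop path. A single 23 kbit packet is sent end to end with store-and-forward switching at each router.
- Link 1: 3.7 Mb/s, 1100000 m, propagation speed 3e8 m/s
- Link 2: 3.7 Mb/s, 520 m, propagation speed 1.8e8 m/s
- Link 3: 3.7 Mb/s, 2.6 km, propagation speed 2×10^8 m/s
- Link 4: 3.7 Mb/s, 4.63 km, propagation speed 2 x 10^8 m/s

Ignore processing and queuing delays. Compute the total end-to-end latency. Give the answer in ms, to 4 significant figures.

28.57 ms

L = 23000 bits.
Transmission delay per hop = L/R = 23000/3700000 = 6.21622 ms; 4 hops → 24.8649 ms.
Propagation delays (d/s per hop): 3.66667, 0.00288889, 0.013, 0.02315 ms; sum = 3.70571 ms.
End-to-end = 28.57 ms.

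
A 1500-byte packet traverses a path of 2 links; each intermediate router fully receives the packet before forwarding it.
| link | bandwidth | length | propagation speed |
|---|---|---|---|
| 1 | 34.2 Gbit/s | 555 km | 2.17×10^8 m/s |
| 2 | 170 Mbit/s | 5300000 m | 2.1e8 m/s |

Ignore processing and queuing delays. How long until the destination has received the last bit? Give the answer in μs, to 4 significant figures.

L = 1500 × 8 = 12000 bits.
Transmission delays (L/R per hop): 0.350877, 70.5882 μs; sum = 70.9391 μs.
Propagation delays (d/s per hop): 2557.6, 25238.1 μs; sum = 27795.7 μs.
End-to-end = 27870 μs.

27870 μs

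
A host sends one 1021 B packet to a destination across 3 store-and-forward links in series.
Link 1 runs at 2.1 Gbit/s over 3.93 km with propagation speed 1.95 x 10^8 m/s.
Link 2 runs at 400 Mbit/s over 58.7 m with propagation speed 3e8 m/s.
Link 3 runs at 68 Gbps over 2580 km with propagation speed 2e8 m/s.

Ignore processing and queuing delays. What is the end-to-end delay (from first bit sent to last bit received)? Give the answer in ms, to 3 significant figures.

12.9 ms

L = 1021 × 8 = 8168 bits.
Transmission delays (L/R per hop): 0.00388952, 0.02042, 0.000120118 ms; sum = 0.0244296 ms.
Propagation delays (d/s per hop): 0.0201538, 0.000195667, 12.9 ms; sum = 12.9203 ms.
End-to-end = 12.9 ms.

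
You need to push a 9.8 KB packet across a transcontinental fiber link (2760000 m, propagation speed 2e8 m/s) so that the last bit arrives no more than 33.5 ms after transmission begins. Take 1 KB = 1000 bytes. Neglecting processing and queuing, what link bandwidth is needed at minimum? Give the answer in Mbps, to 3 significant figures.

L = 78400 bits.
Propagation delay = 2760000 / 200000000 = 13.8 ms.
Transmission budget = 33.5 − 13.8 = 19.7 ms.
R ≥ L / t_tx = 78400 bits / 0.0197 s = 3.98 Mbps.

3.98 Mbps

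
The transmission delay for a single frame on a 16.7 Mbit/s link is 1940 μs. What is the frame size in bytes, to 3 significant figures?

4050 bytes

L = R × t_tx = 16700000 b/s × 0.00194 s = 32398 bits.
In bytes: 32398 / 8 = 4050 bytes.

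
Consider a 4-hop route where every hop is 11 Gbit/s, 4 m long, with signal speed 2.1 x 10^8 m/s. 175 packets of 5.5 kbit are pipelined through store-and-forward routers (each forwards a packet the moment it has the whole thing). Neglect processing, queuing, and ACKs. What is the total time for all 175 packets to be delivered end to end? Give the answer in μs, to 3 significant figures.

89.1 μs

Per-hop transmission t_tx = L/R = 5500/11000000000 = 0.5 μs.
Per-hop propagation t_prop = 4/210000000 = 0.0190476 μs.
Pipeline fill: first packet needs 4·t_tx to clear all hops; remaining 174 packets each add one t_tx.
Total = (4+175-1)·t_tx + 4·t_prop = 178·0.5 + 4·0.0190476 = 89.1 μs.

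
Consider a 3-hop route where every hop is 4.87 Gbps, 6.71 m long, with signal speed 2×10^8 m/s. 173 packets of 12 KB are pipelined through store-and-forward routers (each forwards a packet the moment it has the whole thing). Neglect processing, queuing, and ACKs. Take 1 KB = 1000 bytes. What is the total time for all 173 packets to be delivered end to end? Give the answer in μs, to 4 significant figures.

3450 μs

Per-hop transmission t_tx = L/R = 96000/4870000000 = 19.7125 μs.
Per-hop propagation t_prop = 6.71/200000000 = 0.03355 μs.
Pipeline fill: first packet needs 3·t_tx to clear all hops; remaining 172 packets each add one t_tx.
Total = (3+173-1)·t_tx + 3·t_prop = 175·19.7125 + 3·0.03355 = 3450 μs.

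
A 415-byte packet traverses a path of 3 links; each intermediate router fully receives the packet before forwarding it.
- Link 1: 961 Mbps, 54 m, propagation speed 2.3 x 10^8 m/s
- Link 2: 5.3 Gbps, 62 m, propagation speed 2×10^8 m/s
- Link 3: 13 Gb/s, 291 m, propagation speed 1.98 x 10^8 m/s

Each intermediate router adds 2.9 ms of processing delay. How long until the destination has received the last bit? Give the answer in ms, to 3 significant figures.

L = 415 × 8 = 3320 bits.
Transmission delays (L/R per hop): 0.00345473, 0.000626415, 0.000255385 ms; sum = 0.00433653 ms.
Propagation delays (d/s per hop): 0.000234783, 0.00031, 0.0014697 ms; sum = 0.00201448 ms.
Processing at 2 router(s): 2 × 2.9 ms = 5.8 ms.
End-to-end = 5.81 ms.

5.81 ms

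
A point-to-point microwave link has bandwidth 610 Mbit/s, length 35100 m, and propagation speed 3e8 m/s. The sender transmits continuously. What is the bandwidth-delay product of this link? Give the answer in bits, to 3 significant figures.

Propagation delay = 35100 / 300000000 = 0.000117 s.
BDP = R × t_prop = 610000000 × 0.000117 = 71370 bits.

71400 bits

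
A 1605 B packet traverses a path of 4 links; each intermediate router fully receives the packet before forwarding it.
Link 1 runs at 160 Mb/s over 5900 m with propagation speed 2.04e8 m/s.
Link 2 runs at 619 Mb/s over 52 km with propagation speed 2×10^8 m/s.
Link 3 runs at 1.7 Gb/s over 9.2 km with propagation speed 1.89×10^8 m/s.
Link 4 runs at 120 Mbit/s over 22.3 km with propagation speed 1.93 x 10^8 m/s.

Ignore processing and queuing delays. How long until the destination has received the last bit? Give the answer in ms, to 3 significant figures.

L = 1605 × 8 = 12840 bits.
Transmission delays (L/R per hop): 0.08025, 0.0207431, 0.00755294, 0.107 ms; sum = 0.215546 ms.
Propagation delays (d/s per hop): 0.0289216, 0.26, 0.0486772, 0.115544 ms; sum = 0.453143 ms.
End-to-end = 0.669 ms.

0.669 ms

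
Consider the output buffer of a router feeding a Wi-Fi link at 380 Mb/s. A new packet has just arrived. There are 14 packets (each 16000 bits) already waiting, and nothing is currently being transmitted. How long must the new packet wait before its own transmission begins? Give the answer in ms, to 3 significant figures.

Each queued packet: L/R = 16000/380000000 = 0.0421053 ms.
14 queued → 0.589474 ms.
Queuing delay = 0.589 ms.

0.589 ms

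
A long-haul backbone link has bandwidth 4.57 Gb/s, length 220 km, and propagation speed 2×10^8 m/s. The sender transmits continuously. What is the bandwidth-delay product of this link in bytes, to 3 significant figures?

628000 bytes

Propagation delay = 220000 / 200000000 = 0.0011 s.
BDP = R × t_prop = 4570000000 × 0.0011 = 5027000 bits.
In bytes: 5027000/8 = 628000 bytes.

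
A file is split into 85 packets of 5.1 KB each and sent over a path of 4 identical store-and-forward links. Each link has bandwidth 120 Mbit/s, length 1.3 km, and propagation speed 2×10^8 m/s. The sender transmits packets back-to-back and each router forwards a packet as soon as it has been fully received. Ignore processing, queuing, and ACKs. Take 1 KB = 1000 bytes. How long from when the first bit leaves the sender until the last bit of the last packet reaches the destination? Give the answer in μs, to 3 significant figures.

29900 μs

Per-hop transmission t_tx = L/R = 40800/120000000 = 340 μs.
Per-hop propagation t_prop = 1300/200000000 = 6.5 μs.
Pipeline fill: first packet needs 4·t_tx to clear all hops; remaining 84 packets each add one t_tx.
Total = (4+85-1)·t_tx + 4·t_prop = 88·340 + 4·6.5 = 29900 μs.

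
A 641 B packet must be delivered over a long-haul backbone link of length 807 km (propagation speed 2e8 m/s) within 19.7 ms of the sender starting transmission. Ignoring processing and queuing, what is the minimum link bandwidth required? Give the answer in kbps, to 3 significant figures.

L = 5128 bits.
Propagation delay = 807000 / 200000000 = 4.035 ms.
Transmission budget = 19.7 − 4.035 = 15.665 ms.
R ≥ L / t_tx = 5128 bits / 0.015665 s = 327 kbps.

327 kbps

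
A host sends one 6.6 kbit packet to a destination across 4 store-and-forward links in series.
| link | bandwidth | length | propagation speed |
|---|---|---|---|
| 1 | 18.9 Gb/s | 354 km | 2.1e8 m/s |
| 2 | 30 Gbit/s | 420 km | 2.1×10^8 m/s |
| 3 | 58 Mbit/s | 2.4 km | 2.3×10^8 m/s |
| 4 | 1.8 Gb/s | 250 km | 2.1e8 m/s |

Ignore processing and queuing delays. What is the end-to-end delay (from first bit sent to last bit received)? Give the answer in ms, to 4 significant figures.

L = 6600 bits.
Transmission delays (L/R per hop): 0.000349206, 0.00022, 0.113793, 0.00366667 ms; sum = 0.118029 ms.
Propagation delays (d/s per hop): 1.68571, 2, 0.0104348, 1.19048 ms; sum = 4.88663 ms.
End-to-end = 5.005 ms.

5.005 ms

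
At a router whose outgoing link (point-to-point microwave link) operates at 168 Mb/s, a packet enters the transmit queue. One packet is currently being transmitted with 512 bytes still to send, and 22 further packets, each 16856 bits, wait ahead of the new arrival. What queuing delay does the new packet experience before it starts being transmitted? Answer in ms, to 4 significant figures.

2.232 ms

Each queued packet: L/R = 16856/168000000 = 0.100333 ms.
22 queued → 2.20733 ms.
Plus remaining 4096 bits of current packet: 0.024381 ms.
Queuing delay = 2.232 ms.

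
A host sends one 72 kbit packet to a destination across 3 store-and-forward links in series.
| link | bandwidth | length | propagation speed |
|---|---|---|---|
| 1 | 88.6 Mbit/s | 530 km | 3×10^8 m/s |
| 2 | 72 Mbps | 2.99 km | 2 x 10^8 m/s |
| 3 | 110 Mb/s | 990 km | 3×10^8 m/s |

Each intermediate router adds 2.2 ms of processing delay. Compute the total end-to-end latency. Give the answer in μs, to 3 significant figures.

L = 72000 bits.
Transmission delays (L/R per hop): 812.641, 1000, 654.545 μs; sum = 2467.19 μs.
Propagation delays (d/s per hop): 1766.67, 14.95, 3300 μs; sum = 5081.62 μs.
Processing at 2 router(s): 2 × 2.2 ms = 4400 μs.
End-to-end = 11900 μs.

11900 μs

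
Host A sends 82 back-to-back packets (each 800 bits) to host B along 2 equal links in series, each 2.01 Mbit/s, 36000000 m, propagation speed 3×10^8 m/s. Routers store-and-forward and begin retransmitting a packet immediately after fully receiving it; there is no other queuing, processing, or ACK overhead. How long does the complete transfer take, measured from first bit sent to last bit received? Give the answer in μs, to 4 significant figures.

273000 μs

Per-hop transmission t_tx = L/R = 800/2.01e+06 = 398.01 μs.
Per-hop propagation t_prop = 36000000/300000000 = 120000 μs.
Pipeline fill: first packet needs 2·t_tx to clear all hops; remaining 81 packets each add one t_tx.
Total = (2+82-1)·t_tx + 2·t_prop = 83·398.01 + 2·120000 = 273000 μs.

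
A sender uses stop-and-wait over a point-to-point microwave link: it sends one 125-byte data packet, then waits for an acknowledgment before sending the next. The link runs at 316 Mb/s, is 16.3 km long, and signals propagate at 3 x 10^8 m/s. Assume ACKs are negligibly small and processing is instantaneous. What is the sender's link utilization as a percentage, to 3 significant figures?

2.83 %

t_tx = L/R = 1000/316000000 = 3.16456e-06 s.
t_prop = 16300/300000000 = 5.43333e-05 s; RTT = 0.000108667 s.
Cycle = t_tx + RTT = 0.000111831 s.
Utilization = t_tx / cycle = 3.16456e-06/0.000111831 = 2.83 %.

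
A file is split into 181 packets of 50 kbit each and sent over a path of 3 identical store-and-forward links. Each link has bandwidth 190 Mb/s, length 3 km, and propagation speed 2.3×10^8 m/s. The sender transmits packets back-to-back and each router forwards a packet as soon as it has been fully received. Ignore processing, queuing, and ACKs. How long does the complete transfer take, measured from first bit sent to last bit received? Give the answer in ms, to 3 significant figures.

48.2 ms

Per-hop transmission t_tx = L/R = 50000/190000000 = 0.263158 ms.
Per-hop propagation t_prop = 3000/2.3e+08 = 0.0130435 ms.
Pipeline fill: first packet needs 3·t_tx to clear all hops; remaining 180 packets each add one t_tx.
Total = (3+181-1)·t_tx + 3·t_prop = 183·0.263158 + 3·0.0130435 = 48.2 ms.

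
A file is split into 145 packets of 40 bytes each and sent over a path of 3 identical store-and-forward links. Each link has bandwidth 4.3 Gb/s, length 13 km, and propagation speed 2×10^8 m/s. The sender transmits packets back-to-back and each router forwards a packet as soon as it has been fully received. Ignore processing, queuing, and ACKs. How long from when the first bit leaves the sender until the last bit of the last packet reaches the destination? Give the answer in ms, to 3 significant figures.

Per-hop transmission t_tx = L/R = 320/4300000000 = 7.44186e-05 ms.
Per-hop propagation t_prop = 13000/200000000 = 0.065 ms.
Pipeline fill: first packet needs 3·t_tx to clear all hops; remaining 144 packets each add one t_tx.
Total = (3+145-1)·t_tx + 3·t_prop = 147·7.44186e-05 + 3·0.065 = 0.206 ms.

0.206 ms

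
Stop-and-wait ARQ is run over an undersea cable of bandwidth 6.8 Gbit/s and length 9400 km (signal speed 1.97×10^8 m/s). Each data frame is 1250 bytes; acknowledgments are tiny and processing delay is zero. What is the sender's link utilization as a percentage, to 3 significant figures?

0.00154 %

t_tx = L/R = 10000/6800000000 = 1.47059e-06 s.
t_prop = 9400000/197000000 = 0.0477157 s; RTT = 0.0954315 s.
Cycle = t_tx + RTT = 0.0954329 s.
Utilization = t_tx / cycle = 1.47059e-06/0.0954329 = 0.00154 %.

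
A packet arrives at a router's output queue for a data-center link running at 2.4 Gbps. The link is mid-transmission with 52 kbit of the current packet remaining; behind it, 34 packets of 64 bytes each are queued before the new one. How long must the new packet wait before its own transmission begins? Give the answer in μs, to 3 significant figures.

28.9 μs

Each queued packet: L/R = 512/2400000000 = 0.213333 μs.
34 queued → 7.25333 μs.
Plus remaining 52000 bits of current packet: 21.6667 μs.
Queuing delay = 28.9 μs.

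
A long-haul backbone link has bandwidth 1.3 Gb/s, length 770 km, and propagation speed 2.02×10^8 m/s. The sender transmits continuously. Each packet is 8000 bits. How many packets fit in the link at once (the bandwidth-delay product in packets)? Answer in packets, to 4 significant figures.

619.4 packets

Propagation delay = 770000 / 202000000 = 0.00381188 s.
BDP = R × t_prop = 1300000000 × 0.00381188 = 4955450 bits.
In packets of 8000 bits: 619.4 packets.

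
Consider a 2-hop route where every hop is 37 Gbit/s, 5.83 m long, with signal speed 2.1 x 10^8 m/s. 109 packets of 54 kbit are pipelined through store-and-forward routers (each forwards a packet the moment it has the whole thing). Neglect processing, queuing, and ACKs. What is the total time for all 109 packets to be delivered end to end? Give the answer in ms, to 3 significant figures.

0.161 ms

Per-hop transmission t_tx = L/R = 54000/37000000000 = 0.00145946 ms.
Per-hop propagation t_prop = 5.83/210000000 = 2.77619e-05 ms.
Pipeline fill: first packet needs 2·t_tx to clear all hops; remaining 108 packets each add one t_tx.
Total = (2+109-1)·t_tx + 2·t_prop = 110·0.00145946 + 2·2.77619e-05 = 0.161 ms.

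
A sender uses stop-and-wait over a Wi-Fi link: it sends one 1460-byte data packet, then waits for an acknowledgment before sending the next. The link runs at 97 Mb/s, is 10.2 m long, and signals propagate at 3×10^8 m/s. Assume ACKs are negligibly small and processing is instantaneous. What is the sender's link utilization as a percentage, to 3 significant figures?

99.9 %

t_tx = L/R = 11680/97000000 = 0.000120412 s.
t_prop = 10.2/300000000 = 3.4e-08 s; RTT = 6.8e-08 s.
Cycle = t_tx + RTT = 0.00012048 s.
Utilization = t_tx / cycle = 0.000120412/0.00012048 = 99.9 %.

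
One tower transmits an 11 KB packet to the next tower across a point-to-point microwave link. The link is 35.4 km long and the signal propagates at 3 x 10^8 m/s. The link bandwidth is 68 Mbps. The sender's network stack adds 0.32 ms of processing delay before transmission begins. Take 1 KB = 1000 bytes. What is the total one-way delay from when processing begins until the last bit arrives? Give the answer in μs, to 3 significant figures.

L = 88000 bits.
Transmission delay = L/R = 88000 / 68000000 = 1294.12 μs.
Propagation delay = d/s = 35400 m / 300000000 m/s = 118 μs.
Plus processing delay 0.32 ms = 320 μs.
Total = 1730 μs.

1730 μs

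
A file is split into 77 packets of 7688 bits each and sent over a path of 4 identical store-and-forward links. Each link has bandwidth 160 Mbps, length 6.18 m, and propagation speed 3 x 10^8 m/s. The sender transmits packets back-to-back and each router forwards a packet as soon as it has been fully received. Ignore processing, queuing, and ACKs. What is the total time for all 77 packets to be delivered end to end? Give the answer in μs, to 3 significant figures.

Per-hop transmission t_tx = L/R = 7688/160000000 = 48.05 μs.
Per-hop propagation t_prop = 6.18/300000000 = 0.0206 μs.
Pipeline fill: first packet needs 4·t_tx to clear all hops; remaining 76 packets each add one t_tx.
Total = (4+77-1)·t_tx + 4·t_prop = 80·48.05 + 4·0.0206 = 3840 μs.

3840 μs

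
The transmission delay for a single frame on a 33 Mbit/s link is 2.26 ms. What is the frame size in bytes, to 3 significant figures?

9320 bytes

L = R × t_tx = 33000000 b/s × 0.00226 s = 74580 bits.
In bytes: 74580 / 8 = 9320 bytes.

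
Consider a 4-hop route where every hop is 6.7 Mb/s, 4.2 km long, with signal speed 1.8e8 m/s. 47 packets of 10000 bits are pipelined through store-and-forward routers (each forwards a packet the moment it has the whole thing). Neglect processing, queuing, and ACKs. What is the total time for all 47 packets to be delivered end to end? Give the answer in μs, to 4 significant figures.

Per-hop transmission t_tx = L/R = 10000/6700000 = 1492.54 μs.
Per-hop propagation t_prop = 4200/180000000 = 23.3333 μs.
Pipeline fill: first packet needs 4·t_tx to clear all hops; remaining 46 packets each add one t_tx.
Total = (4+47-1)·t_tx + 4·t_prop = 50·1492.54 + 4·23.3333 = 74720 μs.

74720 μs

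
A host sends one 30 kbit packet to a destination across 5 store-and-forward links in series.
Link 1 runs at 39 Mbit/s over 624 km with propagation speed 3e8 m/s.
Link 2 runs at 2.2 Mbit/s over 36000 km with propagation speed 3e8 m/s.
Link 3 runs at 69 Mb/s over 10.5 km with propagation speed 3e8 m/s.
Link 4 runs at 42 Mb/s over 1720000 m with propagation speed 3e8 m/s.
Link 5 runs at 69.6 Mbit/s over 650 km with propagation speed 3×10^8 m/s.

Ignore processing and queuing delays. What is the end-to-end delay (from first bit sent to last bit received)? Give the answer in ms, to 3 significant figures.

L = 30000 bits.
Transmission delays (L/R per hop): 0.769231, 13.6364, 0.434783, 0.714286, 0.431034 ms; sum = 15.9857 ms.
Propagation delays (d/s per hop): 2.08, 120, 0.035, 5.73333, 2.16667 ms; sum = 130.015 ms.
End-to-end = 146 ms.

146 ms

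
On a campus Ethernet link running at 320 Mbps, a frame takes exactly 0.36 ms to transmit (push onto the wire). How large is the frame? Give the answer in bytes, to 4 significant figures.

14400 bytes

L = R × t_tx = 320000000 b/s × 0.00036 s = 115200 bits.
In bytes: 115200 / 8 = 14400 bytes.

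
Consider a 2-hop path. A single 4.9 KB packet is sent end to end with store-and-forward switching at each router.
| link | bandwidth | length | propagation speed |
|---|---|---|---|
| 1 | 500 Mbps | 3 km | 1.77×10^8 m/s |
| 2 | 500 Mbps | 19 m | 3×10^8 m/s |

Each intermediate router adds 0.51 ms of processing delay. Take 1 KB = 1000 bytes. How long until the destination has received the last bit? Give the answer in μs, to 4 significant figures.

L = 39200 bits.
Transmission delay per hop = L/R = 39200/500000000 = 78.4 μs; 2 hops → 156.8 μs.
Propagation delays (d/s per hop): 16.9492, 0.0633333 μs; sum = 17.0125 μs.
Processing at 1 router(s): 1 × 0.51 ms = 510 μs.
End-to-end = 683.8 μs.

683.8 μs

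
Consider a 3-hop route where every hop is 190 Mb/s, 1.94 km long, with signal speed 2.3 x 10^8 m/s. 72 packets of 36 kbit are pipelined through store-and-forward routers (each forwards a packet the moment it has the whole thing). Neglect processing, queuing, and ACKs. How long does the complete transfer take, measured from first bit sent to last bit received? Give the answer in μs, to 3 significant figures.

14000 μs

Per-hop transmission t_tx = L/R = 36000/190000000 = 189.474 μs.
Per-hop propagation t_prop = 1940/2.3e+08 = 8.43478 μs.
Pipeline fill: first packet needs 3·t_tx to clear all hops; remaining 71 packets each add one t_tx.
Total = (3+72-1)·t_tx + 3·t_prop = 74·189.474 + 3·8.43478 = 14000 μs.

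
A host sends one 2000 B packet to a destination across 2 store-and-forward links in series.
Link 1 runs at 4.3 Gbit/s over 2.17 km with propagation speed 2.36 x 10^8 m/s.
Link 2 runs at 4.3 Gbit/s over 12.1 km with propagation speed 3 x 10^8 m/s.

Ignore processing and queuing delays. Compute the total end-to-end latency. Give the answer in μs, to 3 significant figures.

57.0 μs

L = 2000 × 8 = 16000 bits.
Transmission delay per hop = L/R = 16000/4300000000 = 3.72093 μs; 2 hops → 7.44186 μs.
Propagation delays (d/s per hop): 9.19492, 40.3333 μs; sum = 49.5282 μs.
End-to-end = 57.0 μs.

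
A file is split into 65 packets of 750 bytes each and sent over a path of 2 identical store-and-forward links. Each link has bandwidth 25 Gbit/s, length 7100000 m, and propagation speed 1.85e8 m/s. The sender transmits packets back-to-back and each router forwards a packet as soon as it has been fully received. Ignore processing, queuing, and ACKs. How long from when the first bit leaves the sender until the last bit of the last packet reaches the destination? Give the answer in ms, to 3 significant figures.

76.8 ms

Per-hop transmission t_tx = L/R = 6000/25000000000 = 0.00024 ms.
Per-hop propagation t_prop = 7100000/185000000 = 38.3784 ms.
Pipeline fill: first packet needs 2·t_tx to clear all hops; remaining 64 packets each add one t_tx.
Total = (2+65-1)·t_tx + 2·t_prop = 66·0.00024 + 2·38.3784 = 76.8 ms.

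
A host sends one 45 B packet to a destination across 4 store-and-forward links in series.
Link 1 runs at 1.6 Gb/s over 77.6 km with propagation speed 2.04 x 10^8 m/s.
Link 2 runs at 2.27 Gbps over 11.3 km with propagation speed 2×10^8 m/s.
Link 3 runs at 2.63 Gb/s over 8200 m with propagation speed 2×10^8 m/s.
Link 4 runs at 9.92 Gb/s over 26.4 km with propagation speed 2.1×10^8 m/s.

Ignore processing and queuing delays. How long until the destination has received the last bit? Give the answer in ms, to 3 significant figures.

L = 45 × 8 = 360 bits.
Transmission delays (L/R per hop): 0.000225, 0.00015859, 0.000136882, 3.62903e-05 ms; sum = 0.000556763 ms.
Propagation delays (d/s per hop): 0.380392, 0.0565, 0.041, 0.125714 ms; sum = 0.603606 ms.
End-to-end = 0.604 ms.

0.604 ms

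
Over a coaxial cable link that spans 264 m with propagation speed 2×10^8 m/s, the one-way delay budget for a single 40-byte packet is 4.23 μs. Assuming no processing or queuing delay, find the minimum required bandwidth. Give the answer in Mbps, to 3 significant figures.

110 Mbps

L = 320 bits.
Propagation delay = 264 / 200000000 = 1.32 μs.
Transmission budget = 4.23 − 1.32 = 2.91 μs.
R ≥ L / t_tx = 320 bits / 2.91e-06 s = 110 Mbps.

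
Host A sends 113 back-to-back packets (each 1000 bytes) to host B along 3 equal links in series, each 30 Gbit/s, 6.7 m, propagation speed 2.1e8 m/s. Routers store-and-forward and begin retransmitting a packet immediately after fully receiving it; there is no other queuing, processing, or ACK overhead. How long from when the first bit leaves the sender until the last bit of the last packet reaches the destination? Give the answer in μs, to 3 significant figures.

30.8 μs

Per-hop transmission t_tx = L/R = 8000/30000000000 = 0.266667 μs.
Per-hop propagation t_prop = 6.7/210000000 = 0.0319048 μs.
Pipeline fill: first packet needs 3·t_tx to clear all hops; remaining 112 packets each add one t_tx.
Total = (3+113-1)·t_tx + 3·t_prop = 115·0.266667 + 3·0.0319048 = 30.8 μs.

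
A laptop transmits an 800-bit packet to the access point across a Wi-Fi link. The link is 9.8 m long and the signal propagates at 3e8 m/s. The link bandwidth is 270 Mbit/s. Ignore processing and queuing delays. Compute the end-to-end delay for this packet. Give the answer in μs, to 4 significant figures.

2.996 μs

Transmission delay = L/R = 800 / 270000000 = 2.96296 μs.
Propagation delay = d/s = 9.8 m / 300000000 m/s = 0.0326667 μs.
Total = 2.996 μs.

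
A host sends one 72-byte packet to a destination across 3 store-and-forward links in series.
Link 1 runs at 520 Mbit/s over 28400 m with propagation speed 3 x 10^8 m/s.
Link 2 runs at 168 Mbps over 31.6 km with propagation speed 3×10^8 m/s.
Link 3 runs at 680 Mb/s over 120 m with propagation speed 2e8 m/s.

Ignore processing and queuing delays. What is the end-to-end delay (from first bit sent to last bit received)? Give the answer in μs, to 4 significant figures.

L = 72 × 8 = 576 bits.
Transmission delays (L/R per hop): 1.10769, 3.42857, 0.847059 μs; sum = 5.38332 μs.
Propagation delays (d/s per hop): 94.6667, 105.333, 0.6 μs; sum = 200.6 μs.
End-to-end = 206.0 μs.

206.0 μs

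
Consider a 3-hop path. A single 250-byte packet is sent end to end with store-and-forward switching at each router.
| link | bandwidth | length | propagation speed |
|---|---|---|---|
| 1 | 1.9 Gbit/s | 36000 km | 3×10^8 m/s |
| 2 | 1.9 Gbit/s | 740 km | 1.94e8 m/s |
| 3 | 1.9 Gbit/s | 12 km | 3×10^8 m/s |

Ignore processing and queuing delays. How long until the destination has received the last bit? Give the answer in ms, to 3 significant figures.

L = 250 × 8 = 2000 bits.
Transmission delay per hop = L/R = 2000/1900000000 = 0.00105263 ms; 3 hops → 0.00315789 ms.
Propagation delays (d/s per hop): 120, 3.81443, 0.04 ms; sum = 123.854 ms.
End-to-end = 124 ms.

124 ms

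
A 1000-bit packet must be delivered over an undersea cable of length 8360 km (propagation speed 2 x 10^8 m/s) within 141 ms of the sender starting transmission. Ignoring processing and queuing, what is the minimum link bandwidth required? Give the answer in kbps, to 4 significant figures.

10.08 kbps

Propagation delay = 8360000 / 200000000 = 41.8 ms.
Transmission budget = 141 − 41.8 = 99.2 ms.
R ≥ L / t_tx = 1000 bits / 0.0992 s = 10.08 kbps.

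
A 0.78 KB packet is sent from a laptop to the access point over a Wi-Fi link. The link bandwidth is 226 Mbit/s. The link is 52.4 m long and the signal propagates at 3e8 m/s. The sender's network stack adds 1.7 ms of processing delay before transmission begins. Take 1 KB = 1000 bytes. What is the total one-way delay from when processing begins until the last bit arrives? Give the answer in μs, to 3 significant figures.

L = 6240 bits.
Transmission delay = L/R = 6240 / 226000000 = 27.6106 μs.
Propagation delay = d/s = 52.4 m / 300000000 m/s = 0.174667 μs.
Plus processing delay 1.7 ms = 1700 μs.
Total = 1730 μs.

1730 μs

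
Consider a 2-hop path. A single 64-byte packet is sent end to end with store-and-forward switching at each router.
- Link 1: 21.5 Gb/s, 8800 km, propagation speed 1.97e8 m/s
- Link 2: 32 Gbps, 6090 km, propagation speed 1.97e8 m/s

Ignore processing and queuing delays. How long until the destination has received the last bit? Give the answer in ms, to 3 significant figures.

L = 64 × 8 = 512 bits.
Transmission delays (L/R per hop): 2.3814e-05, 1.6e-05 ms; sum = 3.9814e-05 ms.
Propagation delays (d/s per hop): 44.6701, 30.9137 ms; sum = 75.5838 ms.
End-to-end = 75.6 ms.

75.6 ms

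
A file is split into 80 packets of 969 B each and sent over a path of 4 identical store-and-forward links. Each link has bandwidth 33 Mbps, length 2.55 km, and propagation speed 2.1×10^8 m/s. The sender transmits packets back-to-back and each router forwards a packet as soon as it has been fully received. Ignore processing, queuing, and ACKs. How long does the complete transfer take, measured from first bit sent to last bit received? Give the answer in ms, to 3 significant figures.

Per-hop transmission t_tx = L/R = 7752/33000000 = 0.234909 ms.
Per-hop propagation t_prop = 2550/210000000 = 0.0121429 ms.
Pipeline fill: first packet needs 4·t_tx to clear all hops; remaining 79 packets each add one t_tx.
Total = (4+80-1)·t_tx + 4·t_prop = 83·0.234909 + 4·0.0121429 = 19.5 ms.

19.5 ms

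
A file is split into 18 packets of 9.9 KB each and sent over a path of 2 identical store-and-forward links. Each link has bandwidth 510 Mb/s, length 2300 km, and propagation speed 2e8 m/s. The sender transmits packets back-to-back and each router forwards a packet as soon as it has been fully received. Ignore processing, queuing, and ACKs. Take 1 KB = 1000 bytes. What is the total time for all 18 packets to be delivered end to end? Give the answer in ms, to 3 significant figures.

26.0 ms

Per-hop transmission t_tx = L/R = 79200/510000000 = 0.155294 ms.
Per-hop propagation t_prop = 2300000/200000000 = 11.5 ms.
Pipeline fill: first packet needs 2·t_tx to clear all hops; remaining 17 packets each add one t_tx.
Total = (2+18-1)·t_tx + 2·t_prop = 19·0.155294 + 2·11.5 = 26.0 ms.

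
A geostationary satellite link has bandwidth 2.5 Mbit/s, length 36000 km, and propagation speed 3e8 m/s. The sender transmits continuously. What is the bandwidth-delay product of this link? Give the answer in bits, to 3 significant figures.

300000 bits

Propagation delay = 36000000 / 300000000 = 0.12 s.
BDP = R × t_prop = 2500000 × 0.12 = 300000 bits.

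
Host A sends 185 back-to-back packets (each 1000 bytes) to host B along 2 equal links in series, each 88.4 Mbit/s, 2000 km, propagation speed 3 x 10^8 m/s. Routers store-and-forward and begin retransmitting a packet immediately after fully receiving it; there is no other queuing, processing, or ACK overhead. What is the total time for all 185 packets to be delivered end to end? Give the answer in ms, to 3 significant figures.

Per-hop transmission t_tx = L/R = 8000/88400000 = 0.0904977 ms.
Per-hop propagation t_prop = 2000000/300000000 = 6.66667 ms.
Pipeline fill: first packet needs 2·t_tx to clear all hops; remaining 184 packets each add one t_tx.
Total = (2+185-1)·t_tx + 2·t_prop = 186·0.0904977 + 2·6.66667 = 30.2 ms.

30.2 ms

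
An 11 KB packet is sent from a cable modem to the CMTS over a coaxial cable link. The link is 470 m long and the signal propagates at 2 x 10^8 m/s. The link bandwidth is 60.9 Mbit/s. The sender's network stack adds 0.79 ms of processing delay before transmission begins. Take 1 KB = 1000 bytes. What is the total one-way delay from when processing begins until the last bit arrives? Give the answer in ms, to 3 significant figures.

2.24 ms

L = 88000 bits.
Transmission delay = L/R = 88000 / 60900000 = 1.44499 ms.
Propagation delay = d/s = 470 m / 200000000 m/s = 0.00235 ms.
Plus processing delay 0.79 ms = 0.79 ms.
Total = 2.24 ms.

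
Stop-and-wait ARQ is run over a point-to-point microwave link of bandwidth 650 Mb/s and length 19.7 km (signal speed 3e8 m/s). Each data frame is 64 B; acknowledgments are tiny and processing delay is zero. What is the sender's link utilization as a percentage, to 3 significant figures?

0.596 %

t_tx = L/R = 512/650000000 = 7.87692e-07 s.
t_prop = 19700/300000000 = 6.56667e-05 s; RTT = 0.000131333 s.
Cycle = t_tx + RTT = 0.000132121 s.
Utilization = t_tx / cycle = 7.87692e-07/0.000132121 = 0.596 %.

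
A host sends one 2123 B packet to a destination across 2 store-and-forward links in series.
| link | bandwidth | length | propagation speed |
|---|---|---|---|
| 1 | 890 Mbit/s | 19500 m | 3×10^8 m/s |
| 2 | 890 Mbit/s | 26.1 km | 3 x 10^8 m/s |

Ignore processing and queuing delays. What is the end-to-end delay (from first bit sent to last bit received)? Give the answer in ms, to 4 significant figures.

0.1902 ms

L = 2123 × 8 = 16984 bits.
Transmission delay per hop = L/R = 16984/890000000 = 0.0190831 ms; 2 hops → 0.0381663 ms.
Propagation delays (d/s per hop): 0.065, 0.087 ms; sum = 0.152 ms.
End-to-end = 0.1902 ms.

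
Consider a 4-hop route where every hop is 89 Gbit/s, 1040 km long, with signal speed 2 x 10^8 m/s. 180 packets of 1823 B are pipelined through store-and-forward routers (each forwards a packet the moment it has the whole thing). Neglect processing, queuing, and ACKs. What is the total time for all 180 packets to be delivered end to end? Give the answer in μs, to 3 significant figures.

20800 μs

Per-hop transmission t_tx = L/R = 14584/89000000000 = 0.163865 μs.
Per-hop propagation t_prop = 1040000/200000000 = 5200 μs.
Pipeline fill: first packet needs 4·t_tx to clear all hops; remaining 179 packets each add one t_tx.
Total = (4+180-1)·t_tx + 4·t_prop = 183·0.163865 + 4·5200 = 20800 μs.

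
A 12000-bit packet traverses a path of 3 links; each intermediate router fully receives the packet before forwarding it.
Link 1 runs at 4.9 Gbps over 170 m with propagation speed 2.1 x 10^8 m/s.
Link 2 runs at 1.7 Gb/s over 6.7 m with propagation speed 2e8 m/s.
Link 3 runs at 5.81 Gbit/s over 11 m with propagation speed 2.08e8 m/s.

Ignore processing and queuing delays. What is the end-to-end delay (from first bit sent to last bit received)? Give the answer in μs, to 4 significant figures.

Transmission delays (L/R per hop): 2.44898, 7.05882, 2.0654 μs; sum = 11.5732 μs.
Propagation delays (d/s per hop): 0.809524, 0.0335, 0.0528846 μs; sum = 0.895908 μs.
End-to-end = 12.47 μs.

12.47 μs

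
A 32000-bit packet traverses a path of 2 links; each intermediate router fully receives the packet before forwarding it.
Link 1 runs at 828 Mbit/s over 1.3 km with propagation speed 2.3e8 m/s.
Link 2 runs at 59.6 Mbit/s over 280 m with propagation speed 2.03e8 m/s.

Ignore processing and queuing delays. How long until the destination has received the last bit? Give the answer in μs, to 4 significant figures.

Transmission delays (L/R per hop): 38.6473, 536.913 μs; sum = 575.56 μs.
Propagation delays (d/s per hop): 5.65217, 1.37931 μs; sum = 7.03148 μs.
End-to-end = 582.6 μs.

582.6 μs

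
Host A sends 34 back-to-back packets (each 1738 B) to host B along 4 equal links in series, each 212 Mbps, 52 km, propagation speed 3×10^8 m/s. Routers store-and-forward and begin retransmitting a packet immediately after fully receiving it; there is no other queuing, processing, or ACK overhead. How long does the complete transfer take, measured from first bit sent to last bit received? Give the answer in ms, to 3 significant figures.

Per-hop transmission t_tx = L/R = 13904/212000000 = 0.0655849 ms.
Per-hop propagation t_prop = 52000/300000000 = 0.173333 ms.
Pipeline fill: first packet needs 4·t_tx to clear all hops; remaining 33 packets each add one t_tx.
Total = (4+34-1)·t_tx + 4·t_prop = 37·0.0655849 + 4·0.173333 = 3.12 ms.

3.12 ms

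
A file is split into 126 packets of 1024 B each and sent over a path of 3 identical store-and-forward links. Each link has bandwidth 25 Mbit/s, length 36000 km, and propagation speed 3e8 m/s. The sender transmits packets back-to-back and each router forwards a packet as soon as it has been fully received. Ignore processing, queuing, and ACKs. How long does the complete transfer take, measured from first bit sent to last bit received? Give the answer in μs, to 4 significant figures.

401900 μs

Per-hop transmission t_tx = L/R = 8192/25000000 = 327.68 μs.
Per-hop propagation t_prop = 36000000/300000000 = 120000 μs.
Pipeline fill: first packet needs 3·t_tx to clear all hops; remaining 125 packets each add one t_tx.
Total = (3+126-1)·t_tx + 3·t_prop = 128·327.68 + 3·120000 = 401900 μs.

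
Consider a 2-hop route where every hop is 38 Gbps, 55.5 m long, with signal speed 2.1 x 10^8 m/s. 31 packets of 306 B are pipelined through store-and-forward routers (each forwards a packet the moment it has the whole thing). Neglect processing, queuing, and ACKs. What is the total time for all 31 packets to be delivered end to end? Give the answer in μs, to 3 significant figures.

Per-hop transmission t_tx = L/R = 2448/38000000000 = 0.0644211 μs.
Per-hop propagation t_prop = 55.5/210000000 = 0.264286 μs.
Pipeline fill: first packet needs 2·t_tx to clear all hops; remaining 30 packets each add one t_tx.
Total = (2+31-1)·t_tx + 2·t_prop = 32·0.0644211 + 2·0.264286 = 2.59 μs.

2.59 μs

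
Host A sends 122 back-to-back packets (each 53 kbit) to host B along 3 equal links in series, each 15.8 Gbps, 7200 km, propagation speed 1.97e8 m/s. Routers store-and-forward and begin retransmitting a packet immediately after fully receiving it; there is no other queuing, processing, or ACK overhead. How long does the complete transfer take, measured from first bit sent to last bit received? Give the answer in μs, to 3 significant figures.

Per-hop transmission t_tx = L/R = 53000/15800000000 = 3.35443 μs.
Per-hop propagation t_prop = 7200000/197000000 = 36548.2 μs.
Pipeline fill: first packet needs 3·t_tx to clear all hops; remaining 121 packets each add one t_tx.
Total = (3+122-1)·t_tx + 3·t_prop = 124·3.35443 + 3·36548.2 = 110000 μs.

110000 μs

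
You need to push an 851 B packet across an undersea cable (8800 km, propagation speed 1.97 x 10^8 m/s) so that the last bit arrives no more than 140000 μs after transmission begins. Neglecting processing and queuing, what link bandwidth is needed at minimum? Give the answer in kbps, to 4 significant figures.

71.42 kbps

L = 6808 bits.
Propagation delay = 8800000 / 197000000 = 44670.1 μs.
Transmission budget = 140000 − 44670.1 = 95329.9 μs.
R ≥ L / t_tx = 6808 bits / 0.0953299 s = 71.42 kbps.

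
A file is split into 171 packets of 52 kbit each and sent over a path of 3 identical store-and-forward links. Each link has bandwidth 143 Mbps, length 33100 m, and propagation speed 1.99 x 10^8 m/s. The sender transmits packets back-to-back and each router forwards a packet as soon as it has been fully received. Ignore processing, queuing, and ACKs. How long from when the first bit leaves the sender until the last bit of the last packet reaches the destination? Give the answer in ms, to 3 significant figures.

Per-hop transmission t_tx = L/R = 52000/143000000 = 0.363636 ms.
Per-hop propagation t_prop = 33100/199000000 = 0.166332 ms.
Pipeline fill: first packet needs 3·t_tx to clear all hops; remaining 170 packets each add one t_tx.
Total = (3+171-1)·t_tx + 3·t_prop = 173·0.363636 + 3·0.166332 = 63.4 ms.

63.4 ms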